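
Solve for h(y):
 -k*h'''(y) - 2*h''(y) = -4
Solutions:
 h(y) = C1 + C2*y + C3*exp(-2*y/k) + y^2


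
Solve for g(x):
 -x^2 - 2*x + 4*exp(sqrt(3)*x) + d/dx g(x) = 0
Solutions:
 g(x) = C1 + x^3/3 + x^2 - 4*sqrt(3)*exp(sqrt(3)*x)/3


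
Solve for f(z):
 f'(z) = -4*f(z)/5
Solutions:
 f(z) = C1*exp(-4*z/5)


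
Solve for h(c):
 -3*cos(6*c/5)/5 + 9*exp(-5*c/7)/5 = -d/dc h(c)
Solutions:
 h(c) = C1 + sin(6*c/5)/2 + 63*exp(-5*c/7)/25


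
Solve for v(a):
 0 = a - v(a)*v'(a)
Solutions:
 v(a) = -sqrt(C1 + a^2)
 v(a) = sqrt(C1 + a^2)


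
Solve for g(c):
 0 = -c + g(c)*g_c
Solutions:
 g(c) = -sqrt(C1 + c^2)
 g(c) = sqrt(C1 + c^2)


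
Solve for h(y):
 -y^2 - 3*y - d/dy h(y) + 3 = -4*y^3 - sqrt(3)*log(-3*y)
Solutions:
 h(y) = C1 + y^4 - y^3/3 - 3*y^2/2 + sqrt(3)*y*log(-y) + y*(-sqrt(3) + sqrt(3)*log(3) + 3)


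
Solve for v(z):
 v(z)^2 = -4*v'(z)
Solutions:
 v(z) = 4/(C1 + z)


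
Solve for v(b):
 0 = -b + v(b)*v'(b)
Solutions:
 v(b) = -sqrt(C1 + b^2)
 v(b) = sqrt(C1 + b^2)


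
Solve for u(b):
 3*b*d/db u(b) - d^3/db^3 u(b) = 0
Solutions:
 u(b) = C1 + Integral(C2*airyai(3^(1/3)*b) + C3*airybi(3^(1/3)*b), b)


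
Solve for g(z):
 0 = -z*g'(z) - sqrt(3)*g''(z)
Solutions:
 g(z) = C1 + C2*erf(sqrt(2)*3^(3/4)*z/6)


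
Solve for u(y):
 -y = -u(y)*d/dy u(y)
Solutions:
 u(y) = -sqrt(C1 + y^2)
 u(y) = sqrt(C1 + y^2)


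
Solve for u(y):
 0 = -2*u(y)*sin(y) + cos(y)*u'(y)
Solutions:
 u(y) = C1/cos(y)^2


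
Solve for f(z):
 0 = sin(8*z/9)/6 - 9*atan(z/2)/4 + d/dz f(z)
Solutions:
 f(z) = C1 + 9*z*atan(z/2)/4 - 9*log(z^2 + 4)/4 + 3*cos(8*z/9)/16


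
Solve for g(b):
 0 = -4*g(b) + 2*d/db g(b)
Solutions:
 g(b) = C1*exp(2*b)


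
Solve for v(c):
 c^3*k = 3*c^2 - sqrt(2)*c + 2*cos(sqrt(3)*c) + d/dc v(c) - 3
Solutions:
 v(c) = C1 + c^4*k/4 - c^3 + sqrt(2)*c^2/2 + 3*c - 2*sqrt(3)*sin(sqrt(3)*c)/3


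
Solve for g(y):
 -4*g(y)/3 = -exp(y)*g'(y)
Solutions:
 g(y) = C1*exp(-4*exp(-y)/3)


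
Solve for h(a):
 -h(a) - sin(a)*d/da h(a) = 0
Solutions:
 h(a) = C1*sqrt(cos(a) + 1)/sqrt(cos(a) - 1)


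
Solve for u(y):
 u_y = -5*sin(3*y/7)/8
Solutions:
 u(y) = C1 + 35*cos(3*y/7)/24


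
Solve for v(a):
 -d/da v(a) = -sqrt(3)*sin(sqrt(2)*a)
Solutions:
 v(a) = C1 - sqrt(6)*cos(sqrt(2)*a)/2


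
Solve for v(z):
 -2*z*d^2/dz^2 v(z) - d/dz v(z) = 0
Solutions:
 v(z) = C1 + C2*sqrt(z)


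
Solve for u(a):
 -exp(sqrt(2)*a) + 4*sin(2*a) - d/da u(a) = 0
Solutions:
 u(a) = C1 - sqrt(2)*exp(sqrt(2)*a)/2 - 2*cos(2*a)


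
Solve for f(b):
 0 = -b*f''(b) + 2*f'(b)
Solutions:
 f(b) = C1 + C2*b^3


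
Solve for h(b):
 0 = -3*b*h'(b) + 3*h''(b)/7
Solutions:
 h(b) = C1 + C2*erfi(sqrt(14)*b/2)


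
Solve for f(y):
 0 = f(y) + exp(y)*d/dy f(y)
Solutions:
 f(y) = C1*exp(exp(-y))


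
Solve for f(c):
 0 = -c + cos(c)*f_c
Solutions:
 f(c) = C1 + Integral(c/cos(c), c)


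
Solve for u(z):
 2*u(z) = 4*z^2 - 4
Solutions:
 u(z) = 2*z^2 - 2


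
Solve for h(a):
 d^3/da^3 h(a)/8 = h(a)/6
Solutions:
 h(a) = C3*exp(6^(2/3)*a/3) + (C1*sin(2^(2/3)*3^(1/6)*a/2) + C2*cos(2^(2/3)*3^(1/6)*a/2))*exp(-6^(2/3)*a/6)


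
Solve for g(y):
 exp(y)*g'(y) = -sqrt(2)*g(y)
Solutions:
 g(y) = C1*exp(sqrt(2)*exp(-y))


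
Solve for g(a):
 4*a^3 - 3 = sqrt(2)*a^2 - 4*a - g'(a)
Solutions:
 g(a) = C1 - a^4 + sqrt(2)*a^3/3 - 2*a^2 + 3*a


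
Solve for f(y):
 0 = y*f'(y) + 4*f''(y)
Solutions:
 f(y) = C1 + C2*erf(sqrt(2)*y/4)


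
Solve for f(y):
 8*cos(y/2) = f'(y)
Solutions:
 f(y) = C1 + 16*sin(y/2)


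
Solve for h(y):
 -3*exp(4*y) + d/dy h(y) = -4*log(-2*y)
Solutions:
 h(y) = C1 - 4*y*log(-y) + 4*y*(1 - log(2)) + 3*exp(4*y)/4


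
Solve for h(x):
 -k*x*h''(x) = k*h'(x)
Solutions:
 h(x) = C1 + C2*log(x)


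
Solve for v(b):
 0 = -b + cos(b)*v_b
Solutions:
 v(b) = C1 + Integral(b/cos(b), b)


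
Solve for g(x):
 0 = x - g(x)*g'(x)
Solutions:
 g(x) = -sqrt(C1 + x^2)
 g(x) = sqrt(C1 + x^2)


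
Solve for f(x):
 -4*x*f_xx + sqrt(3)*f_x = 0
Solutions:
 f(x) = C1 + C2*x^(sqrt(3)/4 + 1)


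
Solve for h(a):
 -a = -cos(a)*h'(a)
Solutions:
 h(a) = C1 + Integral(a/cos(a), a)


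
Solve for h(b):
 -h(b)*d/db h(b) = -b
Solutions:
 h(b) = -sqrt(C1 + b^2)
 h(b) = sqrt(C1 + b^2)


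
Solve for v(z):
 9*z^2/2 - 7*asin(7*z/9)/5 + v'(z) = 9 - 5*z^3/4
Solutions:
 v(z) = C1 - 5*z^4/16 - 3*z^3/2 + 7*z*asin(7*z/9)/5 + 9*z + sqrt(81 - 49*z^2)/5


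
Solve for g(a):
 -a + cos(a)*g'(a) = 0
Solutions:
 g(a) = C1 + Integral(a/cos(a), a)


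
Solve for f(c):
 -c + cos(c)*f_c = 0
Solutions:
 f(c) = C1 + Integral(c/cos(c), c)


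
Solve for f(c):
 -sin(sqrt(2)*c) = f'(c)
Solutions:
 f(c) = C1 + sqrt(2)*cos(sqrt(2)*c)/2


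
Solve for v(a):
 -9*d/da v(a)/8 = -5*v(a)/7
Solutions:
 v(a) = C1*exp(40*a/63)


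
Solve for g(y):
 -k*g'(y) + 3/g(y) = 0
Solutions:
 g(y) = -sqrt(C1 + 6*y/k)
 g(y) = sqrt(C1 + 6*y/k)


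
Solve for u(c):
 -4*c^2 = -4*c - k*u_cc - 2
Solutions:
 u(c) = C1 + C2*c + c^4/(3*k) - 2*c^3/(3*k) - c^2/k


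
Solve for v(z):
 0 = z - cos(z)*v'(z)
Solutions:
 v(z) = C1 + Integral(z/cos(z), z)


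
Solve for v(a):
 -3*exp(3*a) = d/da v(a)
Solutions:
 v(a) = C1 - exp(3*a)


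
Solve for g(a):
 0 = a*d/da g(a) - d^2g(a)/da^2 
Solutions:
 g(a) = C1 + C2*erfi(sqrt(2)*a/2)


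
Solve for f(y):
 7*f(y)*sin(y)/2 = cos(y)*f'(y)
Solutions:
 f(y) = C1/cos(y)^(7/2)


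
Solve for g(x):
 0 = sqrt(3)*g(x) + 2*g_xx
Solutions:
 g(x) = C1*sin(sqrt(2)*3^(1/4)*x/2) + C2*cos(sqrt(2)*3^(1/4)*x/2)


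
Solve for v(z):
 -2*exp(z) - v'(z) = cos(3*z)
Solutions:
 v(z) = C1 - 2*exp(z) - sin(3*z)/3


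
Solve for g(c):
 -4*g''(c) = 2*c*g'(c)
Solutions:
 g(c) = C1 + C2*erf(c/2)


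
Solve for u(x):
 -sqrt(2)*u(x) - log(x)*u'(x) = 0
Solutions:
 u(x) = C1*exp(-sqrt(2)*li(x))


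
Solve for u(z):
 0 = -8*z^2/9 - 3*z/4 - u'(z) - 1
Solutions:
 u(z) = C1 - 8*z^3/27 - 3*z^2/8 - z


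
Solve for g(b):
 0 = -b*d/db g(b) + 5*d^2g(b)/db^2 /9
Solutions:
 g(b) = C1 + C2*erfi(3*sqrt(10)*b/10)


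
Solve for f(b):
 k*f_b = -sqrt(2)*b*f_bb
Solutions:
 f(b) = C1 + b^(-sqrt(2)*re(k)/2 + 1)*(C2*sin(sqrt(2)*log(b)*Abs(im(k))/2) + C3*cos(sqrt(2)*log(b)*im(k)/2))


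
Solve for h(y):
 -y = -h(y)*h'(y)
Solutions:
 h(y) = -sqrt(C1 + y^2)
 h(y) = sqrt(C1 + y^2)


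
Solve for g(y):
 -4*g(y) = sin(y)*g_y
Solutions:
 g(y) = C1*(cos(y)^2 + 2*cos(y) + 1)/(cos(y)^2 - 2*cos(y) + 1)


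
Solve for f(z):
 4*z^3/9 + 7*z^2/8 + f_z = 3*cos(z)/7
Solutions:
 f(z) = C1 - z^4/9 - 7*z^3/24 + 3*sin(z)/7


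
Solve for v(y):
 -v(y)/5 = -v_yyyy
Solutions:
 v(y) = C1*exp(-5^(3/4)*y/5) + C2*exp(5^(3/4)*y/5) + C3*sin(5^(3/4)*y/5) + C4*cos(5^(3/4)*y/5)


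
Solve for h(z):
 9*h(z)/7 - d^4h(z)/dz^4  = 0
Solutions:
 h(z) = C1*exp(-sqrt(3)*7^(3/4)*z/7) + C2*exp(sqrt(3)*7^(3/4)*z/7) + C3*sin(sqrt(3)*7^(3/4)*z/7) + C4*cos(sqrt(3)*7^(3/4)*z/7)


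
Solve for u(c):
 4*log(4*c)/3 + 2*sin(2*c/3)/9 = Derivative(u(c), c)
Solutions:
 u(c) = C1 + 4*c*log(c)/3 - 4*c/3 + 8*c*log(2)/3 - cos(2*c/3)/3


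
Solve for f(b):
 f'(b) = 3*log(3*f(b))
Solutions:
 -Integral(1/(log(_y) + log(3)), (_y, f(b)))/3 = C1 - b


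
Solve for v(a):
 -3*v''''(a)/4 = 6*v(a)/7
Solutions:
 v(a) = (C1*sin(2^(1/4)*7^(3/4)*a/7) + C2*cos(2^(1/4)*7^(3/4)*a/7))*exp(-2^(1/4)*7^(3/4)*a/7) + (C3*sin(2^(1/4)*7^(3/4)*a/7) + C4*cos(2^(1/4)*7^(3/4)*a/7))*exp(2^(1/4)*7^(3/4)*a/7)


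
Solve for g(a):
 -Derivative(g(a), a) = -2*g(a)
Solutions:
 g(a) = C1*exp(2*a)


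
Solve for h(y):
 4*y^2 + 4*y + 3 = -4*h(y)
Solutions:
 h(y) = -y^2 - y - 3/4


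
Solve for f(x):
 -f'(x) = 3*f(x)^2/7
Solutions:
 f(x) = 7/(C1 + 3*x)


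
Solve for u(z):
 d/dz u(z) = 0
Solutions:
 u(z) = C1


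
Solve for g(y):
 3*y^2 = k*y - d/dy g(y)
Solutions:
 g(y) = C1 + k*y^2/2 - y^3


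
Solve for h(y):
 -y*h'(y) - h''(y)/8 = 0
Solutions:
 h(y) = C1 + C2*erf(2*y)


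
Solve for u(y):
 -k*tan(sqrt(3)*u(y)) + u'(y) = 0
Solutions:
 u(y) = sqrt(3)*(pi - asin(C1*exp(sqrt(3)*k*y)))/3
 u(y) = sqrt(3)*asin(C1*exp(sqrt(3)*k*y))/3


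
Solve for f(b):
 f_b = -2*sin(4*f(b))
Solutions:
 f(b) = -acos((-C1 - exp(16*b))/(C1 - exp(16*b)))/4 + pi/2
 f(b) = acos((-C1 - exp(16*b))/(C1 - exp(16*b)))/4


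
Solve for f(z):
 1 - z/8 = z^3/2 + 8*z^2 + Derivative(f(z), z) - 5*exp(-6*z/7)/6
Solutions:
 f(z) = C1 - z^4/8 - 8*z^3/3 - z^2/16 + z - 35*exp(-6*z/7)/36


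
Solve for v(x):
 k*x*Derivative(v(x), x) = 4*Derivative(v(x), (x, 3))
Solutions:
 v(x) = C1 + Integral(C2*airyai(2^(1/3)*k^(1/3)*x/2) + C3*airybi(2^(1/3)*k^(1/3)*x/2), x)


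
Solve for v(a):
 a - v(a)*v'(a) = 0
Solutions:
 v(a) = -sqrt(C1 + a^2)
 v(a) = sqrt(C1 + a^2)


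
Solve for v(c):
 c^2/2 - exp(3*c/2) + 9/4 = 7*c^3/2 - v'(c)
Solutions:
 v(c) = C1 + 7*c^4/8 - c^3/6 - 9*c/4 + 2*exp(3*c/2)/3


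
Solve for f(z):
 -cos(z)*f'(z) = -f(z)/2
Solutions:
 f(z) = C1*(sin(z) + 1)^(1/4)/(sin(z) - 1)^(1/4)


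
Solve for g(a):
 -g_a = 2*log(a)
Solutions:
 g(a) = C1 - 2*a*log(a) + 2*a


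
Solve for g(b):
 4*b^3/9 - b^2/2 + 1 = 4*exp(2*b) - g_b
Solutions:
 g(b) = C1 - b^4/9 + b^3/6 - b + 2*exp(2*b)


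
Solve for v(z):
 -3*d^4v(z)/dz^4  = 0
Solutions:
 v(z) = C1 + C2*z + C3*z^2 + C4*z^3


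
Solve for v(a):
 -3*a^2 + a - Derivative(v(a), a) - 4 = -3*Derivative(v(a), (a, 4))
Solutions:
 v(a) = C1 + C4*exp(3^(2/3)*a/3) - a^3 + a^2/2 - 4*a + (C2*sin(3^(1/6)*a/2) + C3*cos(3^(1/6)*a/2))*exp(-3^(2/3)*a/6)


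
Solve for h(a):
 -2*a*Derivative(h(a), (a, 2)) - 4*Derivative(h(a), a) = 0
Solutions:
 h(a) = C1 + C2/a


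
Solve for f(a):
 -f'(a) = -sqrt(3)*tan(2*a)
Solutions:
 f(a) = C1 - sqrt(3)*log(cos(2*a))/2


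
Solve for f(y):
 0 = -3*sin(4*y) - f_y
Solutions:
 f(y) = C1 + 3*cos(4*y)/4


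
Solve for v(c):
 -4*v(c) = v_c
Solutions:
 v(c) = C1*exp(-4*c)


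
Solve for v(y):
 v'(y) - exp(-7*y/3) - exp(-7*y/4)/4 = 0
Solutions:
 v(y) = C1 - 3*exp(-7*y/3)/7 - exp(-7*y/4)/7


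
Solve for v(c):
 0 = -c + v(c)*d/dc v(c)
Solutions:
 v(c) = -sqrt(C1 + c^2)
 v(c) = sqrt(C1 + c^2)


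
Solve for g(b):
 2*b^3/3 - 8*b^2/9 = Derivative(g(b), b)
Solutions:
 g(b) = C1 + b^4/6 - 8*b^3/27


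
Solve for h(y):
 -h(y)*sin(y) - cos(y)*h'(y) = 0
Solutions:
 h(y) = C1*cos(y)


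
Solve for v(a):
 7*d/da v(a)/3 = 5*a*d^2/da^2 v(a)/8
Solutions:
 v(a) = C1 + C2*a^(71/15)


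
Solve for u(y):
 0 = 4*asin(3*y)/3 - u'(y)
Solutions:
 u(y) = C1 + 4*y*asin(3*y)/3 + 4*sqrt(1 - 9*y^2)/9


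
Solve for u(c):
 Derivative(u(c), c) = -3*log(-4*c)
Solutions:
 u(c) = C1 - 3*c*log(-c) + 3*c*(1 - 2*log(2))


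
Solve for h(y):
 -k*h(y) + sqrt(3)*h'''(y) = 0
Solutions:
 h(y) = C1*exp(3^(5/6)*k^(1/3)*y/3) + C2*exp(k^(1/3)*y*(-3^(5/6) + 3*3^(1/3)*I)/6) + C3*exp(-k^(1/3)*y*(3^(5/6) + 3*3^(1/3)*I)/6)


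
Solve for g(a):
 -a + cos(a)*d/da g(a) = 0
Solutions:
 g(a) = C1 + Integral(a/cos(a), a)


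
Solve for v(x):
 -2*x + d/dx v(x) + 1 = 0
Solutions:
 v(x) = C1 + x^2 - x


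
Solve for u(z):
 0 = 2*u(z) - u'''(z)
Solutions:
 u(z) = C3*exp(2^(1/3)*z) + (C1*sin(2^(1/3)*sqrt(3)*z/2) + C2*cos(2^(1/3)*sqrt(3)*z/2))*exp(-2^(1/3)*z/2)


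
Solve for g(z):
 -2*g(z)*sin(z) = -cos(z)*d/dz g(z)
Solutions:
 g(z) = C1/cos(z)^2


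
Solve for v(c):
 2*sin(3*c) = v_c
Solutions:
 v(c) = C1 - 2*cos(3*c)/3


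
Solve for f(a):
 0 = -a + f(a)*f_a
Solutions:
 f(a) = -sqrt(C1 + a^2)
 f(a) = sqrt(C1 + a^2)


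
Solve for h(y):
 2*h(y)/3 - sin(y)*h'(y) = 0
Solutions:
 h(y) = C1*(cos(y) - 1)^(1/3)/(cos(y) + 1)^(1/3)


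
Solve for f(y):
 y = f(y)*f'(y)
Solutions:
 f(y) = -sqrt(C1 + y^2)
 f(y) = sqrt(C1 + y^2)


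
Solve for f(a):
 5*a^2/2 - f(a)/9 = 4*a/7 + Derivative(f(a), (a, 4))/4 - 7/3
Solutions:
 f(a) = 45*a^2/2 - 36*a/7 + (C1*sin(sqrt(3)*a/3) + C2*cos(sqrt(3)*a/3))*exp(-sqrt(3)*a/3) + (C3*sin(sqrt(3)*a/3) + C4*cos(sqrt(3)*a/3))*exp(sqrt(3)*a/3) + 21


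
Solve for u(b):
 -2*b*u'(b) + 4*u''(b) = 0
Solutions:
 u(b) = C1 + C2*erfi(b/2)


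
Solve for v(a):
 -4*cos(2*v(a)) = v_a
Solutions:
 v(a) = -asin((C1 + exp(16*a))/(C1 - exp(16*a)))/2 + pi/2
 v(a) = asin((C1 + exp(16*a))/(C1 - exp(16*a)))/2


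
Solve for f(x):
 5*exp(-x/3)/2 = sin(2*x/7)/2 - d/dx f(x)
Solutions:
 f(x) = C1 - 7*cos(2*x/7)/4 + 15*exp(-x/3)/2


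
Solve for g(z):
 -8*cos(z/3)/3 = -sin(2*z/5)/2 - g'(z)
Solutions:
 g(z) = C1 + 8*sin(z/3) + 5*cos(2*z/5)/4


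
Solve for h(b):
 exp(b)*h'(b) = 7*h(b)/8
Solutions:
 h(b) = C1*exp(-7*exp(-b)/8)


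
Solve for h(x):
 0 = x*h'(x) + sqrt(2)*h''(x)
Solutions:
 h(x) = C1 + C2*erf(2^(1/4)*x/2)


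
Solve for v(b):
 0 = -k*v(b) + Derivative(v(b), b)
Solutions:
 v(b) = C1*exp(b*k)


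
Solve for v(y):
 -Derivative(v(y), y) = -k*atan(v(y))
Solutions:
 Integral(1/atan(_y), (_y, v(y))) = C1 + k*y


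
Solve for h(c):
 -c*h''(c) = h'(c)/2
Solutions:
 h(c) = C1 + C2*sqrt(c)


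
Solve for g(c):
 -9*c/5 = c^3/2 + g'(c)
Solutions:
 g(c) = C1 - c^4/8 - 9*c^2/10


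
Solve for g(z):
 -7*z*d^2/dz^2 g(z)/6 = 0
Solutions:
 g(z) = C1 + C2*z


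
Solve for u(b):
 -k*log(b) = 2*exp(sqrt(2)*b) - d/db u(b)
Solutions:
 u(b) = C1 + b*k*log(b) - b*k + sqrt(2)*exp(sqrt(2)*b)


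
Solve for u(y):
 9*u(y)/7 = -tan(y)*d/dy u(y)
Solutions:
 u(y) = C1/sin(y)^(9/7)


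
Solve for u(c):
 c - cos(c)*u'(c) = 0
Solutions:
 u(c) = C1 + Integral(c/cos(c), c)


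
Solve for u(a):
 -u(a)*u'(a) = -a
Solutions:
 u(a) = -sqrt(C1 + a^2)
 u(a) = sqrt(C1 + a^2)


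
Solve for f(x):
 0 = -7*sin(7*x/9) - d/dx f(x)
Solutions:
 f(x) = C1 + 9*cos(7*x/9)


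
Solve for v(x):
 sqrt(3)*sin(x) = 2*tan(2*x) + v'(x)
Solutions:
 v(x) = C1 + log(cos(2*x)) - sqrt(3)*cos(x)


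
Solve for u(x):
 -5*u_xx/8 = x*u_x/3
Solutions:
 u(x) = C1 + C2*erf(2*sqrt(15)*x/15)


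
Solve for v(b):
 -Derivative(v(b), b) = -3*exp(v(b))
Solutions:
 v(b) = log(-1/(C1 + 3*b))


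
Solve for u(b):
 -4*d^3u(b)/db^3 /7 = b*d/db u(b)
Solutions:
 u(b) = C1 + Integral(C2*airyai(-14^(1/3)*b/2) + C3*airybi(-14^(1/3)*b/2), b)


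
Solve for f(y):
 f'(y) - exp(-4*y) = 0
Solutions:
 f(y) = C1 - exp(-4*y)/4


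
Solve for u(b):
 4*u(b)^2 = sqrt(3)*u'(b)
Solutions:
 u(b) = -3/(C1 + 4*sqrt(3)*b)


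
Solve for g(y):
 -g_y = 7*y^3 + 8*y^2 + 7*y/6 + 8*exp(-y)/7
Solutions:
 g(y) = C1 - 7*y^4/4 - 8*y^3/3 - 7*y^2/12 + 8*exp(-y)/7


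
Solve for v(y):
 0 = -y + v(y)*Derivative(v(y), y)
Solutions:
 v(y) = -sqrt(C1 + y^2)
 v(y) = sqrt(C1 + y^2)


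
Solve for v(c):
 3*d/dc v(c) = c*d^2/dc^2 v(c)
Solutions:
 v(c) = C1 + C2*c^4


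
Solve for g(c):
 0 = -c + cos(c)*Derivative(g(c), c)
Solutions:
 g(c) = C1 + Integral(c/cos(c), c)


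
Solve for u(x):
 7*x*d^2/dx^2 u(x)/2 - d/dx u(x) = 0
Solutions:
 u(x) = C1 + C2*x^(9/7)


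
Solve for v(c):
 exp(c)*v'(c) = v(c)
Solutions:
 v(c) = C1*exp(-exp(-c))


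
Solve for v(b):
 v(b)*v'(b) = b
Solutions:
 v(b) = -sqrt(C1 + b^2)
 v(b) = sqrt(C1 + b^2)


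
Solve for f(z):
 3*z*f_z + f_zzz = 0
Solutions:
 f(z) = C1 + Integral(C2*airyai(-3^(1/3)*z) + C3*airybi(-3^(1/3)*z), z)


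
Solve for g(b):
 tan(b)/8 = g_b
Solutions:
 g(b) = C1 - log(cos(b))/8


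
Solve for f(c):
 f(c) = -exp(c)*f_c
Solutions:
 f(c) = C1*exp(exp(-c))


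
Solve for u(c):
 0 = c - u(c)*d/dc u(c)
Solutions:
 u(c) = -sqrt(C1 + c^2)
 u(c) = sqrt(C1 + c^2)


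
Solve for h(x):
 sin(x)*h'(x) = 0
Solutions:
 h(x) = C1


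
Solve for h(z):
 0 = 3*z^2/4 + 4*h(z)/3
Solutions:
 h(z) = -9*z^2/16


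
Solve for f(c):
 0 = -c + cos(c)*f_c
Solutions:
 f(c) = C1 + Integral(c/cos(c), c)


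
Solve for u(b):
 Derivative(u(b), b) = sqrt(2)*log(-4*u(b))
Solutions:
 -sqrt(2)*Integral(1/(log(-_y) + 2*log(2)), (_y, u(b)))/2 = C1 - b


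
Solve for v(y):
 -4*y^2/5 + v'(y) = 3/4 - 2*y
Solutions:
 v(y) = C1 + 4*y^3/15 - y^2 + 3*y/4


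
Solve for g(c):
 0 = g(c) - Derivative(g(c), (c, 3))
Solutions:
 g(c) = C3*exp(c) + (C1*sin(sqrt(3)*c/2) + C2*cos(sqrt(3)*c/2))*exp(-c/2)


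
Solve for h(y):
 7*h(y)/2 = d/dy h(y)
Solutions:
 h(y) = C1*exp(7*y/2)


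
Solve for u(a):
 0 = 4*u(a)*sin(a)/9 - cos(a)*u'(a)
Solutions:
 u(a) = C1/cos(a)^(4/9)


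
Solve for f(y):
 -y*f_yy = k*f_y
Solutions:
 f(y) = C1 + y^(1 - re(k))*(C2*sin(log(y)*Abs(im(k))) + C3*cos(log(y)*im(k)))


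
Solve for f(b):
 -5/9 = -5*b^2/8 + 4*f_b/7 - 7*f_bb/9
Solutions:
 f(b) = C1 + C2*exp(36*b/49) + 35*b^3/96 + 1715*b^2/1152 + 63875*b/20736


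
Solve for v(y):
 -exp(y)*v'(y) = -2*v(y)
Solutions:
 v(y) = C1*exp(-2*exp(-y))


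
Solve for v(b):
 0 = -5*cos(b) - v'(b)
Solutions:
 v(b) = C1 - 5*sin(b)


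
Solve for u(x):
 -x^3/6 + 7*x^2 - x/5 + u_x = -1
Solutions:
 u(x) = C1 + x^4/24 - 7*x^3/3 + x^2/10 - x


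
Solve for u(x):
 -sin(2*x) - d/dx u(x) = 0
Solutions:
 u(x) = C1 + cos(2*x)/2


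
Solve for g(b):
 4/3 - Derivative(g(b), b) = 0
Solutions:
 g(b) = C1 + 4*b/3


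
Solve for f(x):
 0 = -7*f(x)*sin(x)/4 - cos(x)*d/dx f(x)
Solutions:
 f(x) = C1*cos(x)^(7/4)


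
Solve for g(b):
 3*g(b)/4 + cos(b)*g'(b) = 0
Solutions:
 g(b) = C1*(sin(b) - 1)^(3/8)/(sin(b) + 1)^(3/8)


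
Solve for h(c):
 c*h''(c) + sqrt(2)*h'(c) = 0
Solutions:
 h(c) = C1 + C2*c^(1 - sqrt(2))


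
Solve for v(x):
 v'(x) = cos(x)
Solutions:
 v(x) = C1 + sin(x)


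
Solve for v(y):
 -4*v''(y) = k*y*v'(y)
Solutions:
 v(y) = Piecewise((-sqrt(2)*sqrt(pi)*C1*erf(sqrt(2)*sqrt(k)*y/4)/sqrt(k) - C2, (k > 0) | (k < 0)), (-C1*y - C2, True))


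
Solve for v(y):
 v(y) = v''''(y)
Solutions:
 v(y) = C1*exp(-y) + C2*exp(y) + C3*sin(y) + C4*cos(y)


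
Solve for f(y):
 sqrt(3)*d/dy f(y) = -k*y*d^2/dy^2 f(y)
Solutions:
 f(y) = C1 + y^(((re(k) - sqrt(3))*re(k) + im(k)^2)/(re(k)^2 + im(k)^2))*(C2*sin(sqrt(3)*log(y)*Abs(im(k))/(re(k)^2 + im(k)^2)) + C3*cos(sqrt(3)*log(y)*im(k)/(re(k)^2 + im(k)^2)))


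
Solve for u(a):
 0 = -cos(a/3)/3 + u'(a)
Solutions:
 u(a) = C1 + sin(a/3)


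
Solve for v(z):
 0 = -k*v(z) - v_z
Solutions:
 v(z) = C1*exp(-k*z)


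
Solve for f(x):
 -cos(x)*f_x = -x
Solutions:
 f(x) = C1 + Integral(x/cos(x), x)


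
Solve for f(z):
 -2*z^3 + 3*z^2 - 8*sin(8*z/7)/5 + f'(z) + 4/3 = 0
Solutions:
 f(z) = C1 + z^4/2 - z^3 - 4*z/3 - 7*cos(8*z/7)/5


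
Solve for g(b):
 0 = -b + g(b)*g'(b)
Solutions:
 g(b) = -sqrt(C1 + b^2)
 g(b) = sqrt(C1 + b^2)


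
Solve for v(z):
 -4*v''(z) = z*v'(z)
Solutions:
 v(z) = C1 + C2*erf(sqrt(2)*z/4)


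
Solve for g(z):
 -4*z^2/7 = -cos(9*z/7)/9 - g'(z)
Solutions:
 g(z) = C1 + 4*z^3/21 - 7*sin(9*z/7)/81


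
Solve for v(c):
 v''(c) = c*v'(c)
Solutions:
 v(c) = C1 + C2*erfi(sqrt(2)*c/2)


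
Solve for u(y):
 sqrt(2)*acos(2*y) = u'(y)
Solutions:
 u(y) = C1 + sqrt(2)*(y*acos(2*y) - sqrt(1 - 4*y^2)/2)


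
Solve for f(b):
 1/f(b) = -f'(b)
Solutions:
 f(b) = -sqrt(C1 - 2*b)
 f(b) = sqrt(C1 - 2*b)


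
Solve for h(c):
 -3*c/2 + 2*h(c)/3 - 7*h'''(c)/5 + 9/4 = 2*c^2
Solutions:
 h(c) = C3*exp(10^(1/3)*21^(2/3)*c/21) + 3*c^2 + 9*c/4 + (C1*sin(10^(1/3)*3^(1/6)*7^(2/3)*c/14) + C2*cos(10^(1/3)*3^(1/6)*7^(2/3)*c/14))*exp(-10^(1/3)*21^(2/3)*c/42) - 27/8


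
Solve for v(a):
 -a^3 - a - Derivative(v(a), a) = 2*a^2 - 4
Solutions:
 v(a) = C1 - a^4/4 - 2*a^3/3 - a^2/2 + 4*a


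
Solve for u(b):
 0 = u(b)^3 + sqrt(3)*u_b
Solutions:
 u(b) = -sqrt(6)*sqrt(-1/(C1 - sqrt(3)*b))/2
 u(b) = sqrt(6)*sqrt(-1/(C1 - sqrt(3)*b))/2


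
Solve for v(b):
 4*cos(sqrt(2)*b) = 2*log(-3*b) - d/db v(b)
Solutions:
 v(b) = C1 + 2*b*log(-b) - 2*b + 2*b*log(3) - 2*sqrt(2)*sin(sqrt(2)*b)


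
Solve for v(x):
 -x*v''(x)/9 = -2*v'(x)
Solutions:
 v(x) = C1 + C2*x^19


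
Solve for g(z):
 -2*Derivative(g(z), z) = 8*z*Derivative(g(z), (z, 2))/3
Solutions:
 g(z) = C1 + C2*z^(1/4)


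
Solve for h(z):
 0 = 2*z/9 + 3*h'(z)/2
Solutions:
 h(z) = C1 - 2*z^2/27


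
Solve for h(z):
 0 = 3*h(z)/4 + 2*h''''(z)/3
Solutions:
 h(z) = (C1*sin(2^(3/4)*sqrt(3)*z/4) + C2*cos(2^(3/4)*sqrt(3)*z/4))*exp(-2^(3/4)*sqrt(3)*z/4) + (C3*sin(2^(3/4)*sqrt(3)*z/4) + C4*cos(2^(3/4)*sqrt(3)*z/4))*exp(2^(3/4)*sqrt(3)*z/4)


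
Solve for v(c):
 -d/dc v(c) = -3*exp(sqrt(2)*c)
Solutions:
 v(c) = C1 + 3*sqrt(2)*exp(sqrt(2)*c)/2


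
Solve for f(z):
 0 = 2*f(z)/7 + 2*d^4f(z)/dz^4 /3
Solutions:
 f(z) = (C1*sin(sqrt(2)*3^(1/4)*7^(3/4)*z/14) + C2*cos(sqrt(2)*3^(1/4)*7^(3/4)*z/14))*exp(-sqrt(2)*3^(1/4)*7^(3/4)*z/14) + (C3*sin(sqrt(2)*3^(1/4)*7^(3/4)*z/14) + C4*cos(sqrt(2)*3^(1/4)*7^(3/4)*z/14))*exp(sqrt(2)*3^(1/4)*7^(3/4)*z/14)


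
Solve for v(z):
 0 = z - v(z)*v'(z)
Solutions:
 v(z) = -sqrt(C1 + z^2)
 v(z) = sqrt(C1 + z^2)


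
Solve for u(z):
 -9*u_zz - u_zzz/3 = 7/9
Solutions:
 u(z) = C1 + C2*z + C3*exp(-27*z) - 7*z^2/162


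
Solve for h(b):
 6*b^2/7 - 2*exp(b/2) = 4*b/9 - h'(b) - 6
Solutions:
 h(b) = C1 - 2*b^3/7 + 2*b^2/9 - 6*b + 4*exp(b/2)


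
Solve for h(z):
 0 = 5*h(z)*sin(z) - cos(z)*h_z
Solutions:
 h(z) = C1/cos(z)^5


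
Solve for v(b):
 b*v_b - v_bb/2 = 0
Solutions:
 v(b) = C1 + C2*erfi(b)


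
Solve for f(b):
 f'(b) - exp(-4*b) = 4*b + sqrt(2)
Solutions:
 f(b) = C1 + 2*b^2 + sqrt(2)*b - exp(-4*b)/4


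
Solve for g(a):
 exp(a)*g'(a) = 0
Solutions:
 g(a) = C1


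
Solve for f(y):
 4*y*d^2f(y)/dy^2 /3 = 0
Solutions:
 f(y) = C1 + C2*y


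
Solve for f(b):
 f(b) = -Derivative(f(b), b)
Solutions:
 f(b) = C1*exp(-b)


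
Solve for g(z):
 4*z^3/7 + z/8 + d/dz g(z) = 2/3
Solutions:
 g(z) = C1 - z^4/7 - z^2/16 + 2*z/3


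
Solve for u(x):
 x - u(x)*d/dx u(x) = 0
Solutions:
 u(x) = -sqrt(C1 + x^2)
 u(x) = sqrt(C1 + x^2)


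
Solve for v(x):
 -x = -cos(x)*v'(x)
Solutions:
 v(x) = C1 + Integral(x/cos(x), x)


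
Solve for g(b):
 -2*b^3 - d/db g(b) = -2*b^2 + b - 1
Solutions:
 g(b) = C1 - b^4/2 + 2*b^3/3 - b^2/2 + b


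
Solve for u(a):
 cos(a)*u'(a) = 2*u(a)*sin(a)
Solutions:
 u(a) = C1/cos(a)^2


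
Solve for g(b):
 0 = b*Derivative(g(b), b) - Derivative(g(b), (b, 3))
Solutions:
 g(b) = C1 + Integral(C2*airyai(b) + C3*airybi(b), b)


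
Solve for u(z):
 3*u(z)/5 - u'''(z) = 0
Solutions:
 u(z) = C3*exp(3^(1/3)*5^(2/3)*z/5) + (C1*sin(3^(5/6)*5^(2/3)*z/10) + C2*cos(3^(5/6)*5^(2/3)*z/10))*exp(-3^(1/3)*5^(2/3)*z/10)


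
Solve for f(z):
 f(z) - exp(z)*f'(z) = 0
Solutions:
 f(z) = C1*exp(-exp(-z))


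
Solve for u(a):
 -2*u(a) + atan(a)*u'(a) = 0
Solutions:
 u(a) = C1*exp(2*Integral(1/atan(a), a))


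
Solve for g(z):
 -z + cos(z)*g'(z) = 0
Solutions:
 g(z) = C1 + Integral(z/cos(z), z)


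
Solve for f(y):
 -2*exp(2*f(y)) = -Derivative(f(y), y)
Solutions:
 f(y) = log(-sqrt(-1/(C1 + 2*y))) - log(2)/2
 f(y) = log(-1/(C1 + 2*y))/2 - log(2)/2


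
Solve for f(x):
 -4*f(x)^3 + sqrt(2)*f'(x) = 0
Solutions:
 f(x) = -sqrt(2)*sqrt(-1/(C1 + 2*sqrt(2)*x))/2
 f(x) = sqrt(2)*sqrt(-1/(C1 + 2*sqrt(2)*x))/2


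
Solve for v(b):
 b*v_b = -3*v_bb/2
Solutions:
 v(b) = C1 + C2*erf(sqrt(3)*b/3)


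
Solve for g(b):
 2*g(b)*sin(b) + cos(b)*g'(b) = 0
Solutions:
 g(b) = C1*cos(b)^2


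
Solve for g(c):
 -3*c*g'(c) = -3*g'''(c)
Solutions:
 g(c) = C1 + Integral(C2*airyai(c) + C3*airybi(c), c)


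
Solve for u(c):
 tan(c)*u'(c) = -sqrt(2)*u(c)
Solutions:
 u(c) = C1/sin(c)^(sqrt(2))


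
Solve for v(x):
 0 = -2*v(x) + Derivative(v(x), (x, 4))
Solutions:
 v(x) = C1*exp(-2^(1/4)*x) + C2*exp(2^(1/4)*x) + C3*sin(2^(1/4)*x) + C4*cos(2^(1/4)*x)


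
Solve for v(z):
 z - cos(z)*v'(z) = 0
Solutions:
 v(z) = C1 + Integral(z/cos(z), z)


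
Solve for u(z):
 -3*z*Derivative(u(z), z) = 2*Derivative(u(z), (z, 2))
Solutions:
 u(z) = C1 + C2*erf(sqrt(3)*z/2)


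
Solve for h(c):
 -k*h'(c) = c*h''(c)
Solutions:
 h(c) = C1 + c^(1 - re(k))*(C2*sin(log(c)*Abs(im(k))) + C3*cos(log(c)*im(k)))


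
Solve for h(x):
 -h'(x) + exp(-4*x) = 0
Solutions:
 h(x) = C1 - exp(-4*x)/4


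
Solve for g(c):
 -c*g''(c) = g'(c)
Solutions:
 g(c) = C1 + C2*log(c)


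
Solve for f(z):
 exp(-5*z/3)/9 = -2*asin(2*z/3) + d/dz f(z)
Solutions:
 f(z) = C1 + 2*z*asin(2*z/3) + sqrt(9 - 4*z^2) - exp(-5*z/3)/15


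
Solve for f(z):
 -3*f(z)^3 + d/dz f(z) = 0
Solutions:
 f(z) = -sqrt(2)*sqrt(-1/(C1 + 3*z))/2
 f(z) = sqrt(2)*sqrt(-1/(C1 + 3*z))/2


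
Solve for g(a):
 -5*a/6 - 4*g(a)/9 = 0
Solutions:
 g(a) = -15*a/8


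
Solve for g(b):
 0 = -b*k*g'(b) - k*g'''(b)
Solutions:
 g(b) = C1 + Integral(C2*airyai(-b) + C3*airybi(-b), b)


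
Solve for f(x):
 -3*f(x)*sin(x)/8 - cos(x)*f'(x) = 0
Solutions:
 f(x) = C1*cos(x)^(3/8)


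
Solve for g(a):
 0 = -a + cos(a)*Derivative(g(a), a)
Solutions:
 g(a) = C1 + Integral(a/cos(a), a)


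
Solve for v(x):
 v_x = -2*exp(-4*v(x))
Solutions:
 v(x) = log(-I*(C1 - 8*x)^(1/4))
 v(x) = log(I*(C1 - 8*x)^(1/4))
 v(x) = log(-(C1 - 8*x)^(1/4))
 v(x) = log(C1 - 8*x)/4


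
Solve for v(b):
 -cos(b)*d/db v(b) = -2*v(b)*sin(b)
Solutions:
 v(b) = C1/cos(b)^2


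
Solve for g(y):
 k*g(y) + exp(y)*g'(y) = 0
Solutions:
 g(y) = C1*exp(k*exp(-y))


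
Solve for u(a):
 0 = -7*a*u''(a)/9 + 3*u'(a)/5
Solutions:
 u(a) = C1 + C2*a^(62/35)


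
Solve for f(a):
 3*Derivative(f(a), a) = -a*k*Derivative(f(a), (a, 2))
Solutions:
 f(a) = C1 + a^(((re(k) - 3)*re(k) + im(k)^2)/(re(k)^2 + im(k)^2))*(C2*sin(3*log(a)*Abs(im(k))/(re(k)^2 + im(k)^2)) + C3*cos(3*log(a)*im(k)/(re(k)^2 + im(k)^2)))


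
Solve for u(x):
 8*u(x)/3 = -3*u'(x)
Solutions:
 u(x) = C1*exp(-8*x/9)


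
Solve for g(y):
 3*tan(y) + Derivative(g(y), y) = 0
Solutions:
 g(y) = C1 + 3*log(cos(y))


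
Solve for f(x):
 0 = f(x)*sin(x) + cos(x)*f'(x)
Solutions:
 f(x) = C1*cos(x)


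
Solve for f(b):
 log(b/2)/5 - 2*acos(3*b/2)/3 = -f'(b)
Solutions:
 f(b) = C1 - b*log(b)/5 + 2*b*acos(3*b/2)/3 + b*log(2)/5 + b/5 - 2*sqrt(4 - 9*b^2)/9


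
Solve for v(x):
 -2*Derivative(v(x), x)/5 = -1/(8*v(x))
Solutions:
 v(x) = -sqrt(C1 + 10*x)/4
 v(x) = sqrt(C1 + 10*x)/4


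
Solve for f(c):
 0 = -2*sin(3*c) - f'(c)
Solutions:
 f(c) = C1 + 2*cos(3*c)/3


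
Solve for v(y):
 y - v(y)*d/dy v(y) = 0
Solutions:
 v(y) = -sqrt(C1 + y^2)
 v(y) = sqrt(C1 + y^2)


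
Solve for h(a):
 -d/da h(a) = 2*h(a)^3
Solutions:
 h(a) = -sqrt(2)*sqrt(-1/(C1 - 2*a))/2
 h(a) = sqrt(2)*sqrt(-1/(C1 - 2*a))/2


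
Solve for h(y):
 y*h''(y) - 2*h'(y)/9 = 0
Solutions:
 h(y) = C1 + C2*y^(11/9)


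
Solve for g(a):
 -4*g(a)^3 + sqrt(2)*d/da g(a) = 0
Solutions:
 g(a) = -sqrt(2)*sqrt(-1/(C1 + 2*sqrt(2)*a))/2
 g(a) = sqrt(2)*sqrt(-1/(C1 + 2*sqrt(2)*a))/2


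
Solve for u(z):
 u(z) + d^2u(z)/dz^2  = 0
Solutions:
 u(z) = C1*sin(z) + C2*cos(z)


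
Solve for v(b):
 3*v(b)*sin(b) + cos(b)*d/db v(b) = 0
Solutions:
 v(b) = C1*cos(b)^3


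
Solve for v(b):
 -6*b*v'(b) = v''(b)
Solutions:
 v(b) = C1 + C2*erf(sqrt(3)*b)


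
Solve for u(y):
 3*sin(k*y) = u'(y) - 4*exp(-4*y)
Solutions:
 u(y) = C1 - exp(-4*y) - 3*cos(k*y)/k


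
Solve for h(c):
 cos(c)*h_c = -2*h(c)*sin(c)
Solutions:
 h(c) = C1*cos(c)^2


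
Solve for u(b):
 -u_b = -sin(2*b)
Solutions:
 u(b) = C1 - cos(2*b)/2


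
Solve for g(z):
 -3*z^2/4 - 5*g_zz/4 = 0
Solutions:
 g(z) = C1 + C2*z - z^4/20


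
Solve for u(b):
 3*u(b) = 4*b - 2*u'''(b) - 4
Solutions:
 u(b) = C3*exp(-2^(2/3)*3^(1/3)*b/2) + 4*b/3 + (C1*sin(2^(2/3)*3^(5/6)*b/4) + C2*cos(2^(2/3)*3^(5/6)*b/4))*exp(2^(2/3)*3^(1/3)*b/4) - 4/3


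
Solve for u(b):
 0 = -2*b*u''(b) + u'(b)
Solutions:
 u(b) = C1 + C2*b^(3/2)


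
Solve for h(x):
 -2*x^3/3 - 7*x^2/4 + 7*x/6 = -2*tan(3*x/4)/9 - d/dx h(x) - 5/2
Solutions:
 h(x) = C1 + x^4/6 + 7*x^3/12 - 7*x^2/12 - 5*x/2 + 8*log(cos(3*x/4))/27


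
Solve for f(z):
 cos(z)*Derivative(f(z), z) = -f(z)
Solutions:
 f(z) = C1*sqrt(sin(z) - 1)/sqrt(sin(z) + 1)


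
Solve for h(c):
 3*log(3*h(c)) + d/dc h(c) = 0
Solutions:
 Integral(1/(log(_y) + log(3)), (_y, h(c)))/3 = C1 - c


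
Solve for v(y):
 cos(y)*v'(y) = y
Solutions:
 v(y) = C1 + Integral(y/cos(y), y)


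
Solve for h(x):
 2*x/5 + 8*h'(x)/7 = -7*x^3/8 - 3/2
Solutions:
 h(x) = C1 - 49*x^4/256 - 7*x^2/40 - 21*x/16


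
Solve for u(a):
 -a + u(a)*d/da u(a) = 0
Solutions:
 u(a) = -sqrt(C1 + a^2)
 u(a) = sqrt(C1 + a^2)


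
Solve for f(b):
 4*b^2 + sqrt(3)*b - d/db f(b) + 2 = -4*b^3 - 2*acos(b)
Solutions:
 f(b) = C1 + b^4 + 4*b^3/3 + sqrt(3)*b^2/2 + 2*b*acos(b) + 2*b - 2*sqrt(1 - b^2)


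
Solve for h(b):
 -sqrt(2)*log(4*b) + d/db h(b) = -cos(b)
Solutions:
 h(b) = C1 + sqrt(2)*b*(log(b) - 1) + 2*sqrt(2)*b*log(2) - sin(b)


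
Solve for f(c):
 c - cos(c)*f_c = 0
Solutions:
 f(c) = C1 + Integral(c/cos(c), c)


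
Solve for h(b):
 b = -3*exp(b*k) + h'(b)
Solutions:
 h(b) = C1 + b^2/2 + 3*exp(b*k)/k


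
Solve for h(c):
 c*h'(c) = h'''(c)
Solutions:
 h(c) = C1 + Integral(C2*airyai(c) + C3*airybi(c), c)


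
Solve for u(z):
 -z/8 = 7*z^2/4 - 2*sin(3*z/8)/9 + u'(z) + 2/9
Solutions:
 u(z) = C1 - 7*z^3/12 - z^2/16 - 2*z/9 - 16*cos(3*z/8)/27


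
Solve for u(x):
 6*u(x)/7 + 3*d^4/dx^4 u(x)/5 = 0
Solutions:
 u(x) = (C1*sin(14^(3/4)*5^(1/4)*x/14) + C2*cos(14^(3/4)*5^(1/4)*x/14))*exp(-14^(3/4)*5^(1/4)*x/14) + (C3*sin(14^(3/4)*5^(1/4)*x/14) + C4*cos(14^(3/4)*5^(1/4)*x/14))*exp(14^(3/4)*5^(1/4)*x/14)


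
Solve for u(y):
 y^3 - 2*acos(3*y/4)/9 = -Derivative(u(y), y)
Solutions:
 u(y) = C1 - y^4/4 + 2*y*acos(3*y/4)/9 - 2*sqrt(16 - 9*y^2)/27


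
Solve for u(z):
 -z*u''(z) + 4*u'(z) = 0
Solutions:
 u(z) = C1 + C2*z^5


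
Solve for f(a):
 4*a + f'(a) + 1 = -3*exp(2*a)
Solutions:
 f(a) = C1 - 2*a^2 - a - 3*exp(2*a)/2


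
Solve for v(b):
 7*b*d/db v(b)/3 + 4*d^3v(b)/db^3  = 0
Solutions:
 v(b) = C1 + Integral(C2*airyai(-126^(1/3)*b/6) + C3*airybi(-126^(1/3)*b/6), b)


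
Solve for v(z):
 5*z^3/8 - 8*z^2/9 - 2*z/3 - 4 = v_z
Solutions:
 v(z) = C1 + 5*z^4/32 - 8*z^3/27 - z^2/3 - 4*z


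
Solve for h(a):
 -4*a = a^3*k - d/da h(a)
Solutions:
 h(a) = C1 + a^4*k/4 + 2*a^2


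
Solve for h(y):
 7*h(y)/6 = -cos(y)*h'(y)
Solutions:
 h(y) = C1*(sin(y) - 1)^(7/12)/(sin(y) + 1)^(7/12)


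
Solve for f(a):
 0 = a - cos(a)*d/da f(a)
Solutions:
 f(a) = C1 + Integral(a/cos(a), a)


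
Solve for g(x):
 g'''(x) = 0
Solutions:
 g(x) = C1 + C2*x + C3*x^2


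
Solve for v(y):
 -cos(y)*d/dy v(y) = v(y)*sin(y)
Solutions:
 v(y) = C1*cos(y)


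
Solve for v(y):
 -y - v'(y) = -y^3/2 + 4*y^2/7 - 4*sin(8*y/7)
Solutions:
 v(y) = C1 + y^4/8 - 4*y^3/21 - y^2/2 - 7*cos(8*y/7)/2


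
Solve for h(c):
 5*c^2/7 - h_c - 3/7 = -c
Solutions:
 h(c) = C1 + 5*c^3/21 + c^2/2 - 3*c/7


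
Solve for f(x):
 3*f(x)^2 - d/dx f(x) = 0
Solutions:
 f(x) = -1/(C1 + 3*x)


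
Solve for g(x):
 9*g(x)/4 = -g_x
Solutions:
 g(x) = C1*exp(-9*x/4)


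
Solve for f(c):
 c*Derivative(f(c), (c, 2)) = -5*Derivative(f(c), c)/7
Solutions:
 f(c) = C1 + C2*c^(2/7)


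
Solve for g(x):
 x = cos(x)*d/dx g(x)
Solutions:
 g(x) = C1 + Integral(x/cos(x), x)


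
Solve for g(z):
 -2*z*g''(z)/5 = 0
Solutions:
 g(z) = C1 + C2*z


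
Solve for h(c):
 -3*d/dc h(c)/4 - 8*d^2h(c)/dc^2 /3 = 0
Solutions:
 h(c) = C1 + C2*exp(-9*c/32)


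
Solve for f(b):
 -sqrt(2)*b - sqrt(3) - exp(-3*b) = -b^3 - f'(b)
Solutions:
 f(b) = C1 - b^4/4 + sqrt(2)*b^2/2 + sqrt(3)*b - exp(-3*b)/3


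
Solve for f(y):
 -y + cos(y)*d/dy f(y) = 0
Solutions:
 f(y) = C1 + Integral(y/cos(y), y)


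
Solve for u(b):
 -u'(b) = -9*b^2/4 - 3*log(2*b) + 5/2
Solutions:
 u(b) = C1 + 3*b^3/4 + 3*b*log(b) - 11*b/2 + 3*b*log(2)


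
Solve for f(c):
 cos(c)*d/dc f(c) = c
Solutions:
 f(c) = C1 + Integral(c/cos(c), c)


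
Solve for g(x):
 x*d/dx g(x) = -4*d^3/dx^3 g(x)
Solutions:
 g(x) = C1 + Integral(C2*airyai(-2^(1/3)*x/2) + C3*airybi(-2^(1/3)*x/2), x)


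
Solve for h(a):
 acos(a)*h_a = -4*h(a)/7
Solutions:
 h(a) = C1*exp(-4*Integral(1/acos(a), a)/7)


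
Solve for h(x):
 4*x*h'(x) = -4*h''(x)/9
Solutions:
 h(x) = C1 + C2*erf(3*sqrt(2)*x/2)


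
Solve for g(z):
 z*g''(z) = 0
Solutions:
 g(z) = C1 + C2*z


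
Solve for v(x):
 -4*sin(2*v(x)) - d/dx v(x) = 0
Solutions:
 v(x) = pi - acos((-C1 - exp(16*x))/(C1 - exp(16*x)))/2
 v(x) = acos((-C1 - exp(16*x))/(C1 - exp(16*x)))/2


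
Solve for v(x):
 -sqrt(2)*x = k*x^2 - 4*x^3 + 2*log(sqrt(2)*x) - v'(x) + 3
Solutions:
 v(x) = C1 + k*x^3/3 - x^4 + sqrt(2)*x^2/2 + 2*x*log(x) + x*log(2) + x


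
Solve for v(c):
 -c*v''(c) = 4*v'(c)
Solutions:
 v(c) = C1 + C2/c^3


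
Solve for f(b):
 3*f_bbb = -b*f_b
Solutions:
 f(b) = C1 + Integral(C2*airyai(-3^(2/3)*b/3) + C3*airybi(-3^(2/3)*b/3), b)


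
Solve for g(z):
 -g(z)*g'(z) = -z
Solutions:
 g(z) = -sqrt(C1 + z^2)
 g(z) = sqrt(C1 + z^2)


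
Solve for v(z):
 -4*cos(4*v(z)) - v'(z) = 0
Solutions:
 v(z) = -asin((C1 + exp(32*z))/(C1 - exp(32*z)))/4 + pi/4
 v(z) = asin((C1 + exp(32*z))/(C1 - exp(32*z)))/4


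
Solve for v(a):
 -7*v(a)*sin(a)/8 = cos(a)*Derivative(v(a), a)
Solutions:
 v(a) = C1*cos(a)^(7/8)


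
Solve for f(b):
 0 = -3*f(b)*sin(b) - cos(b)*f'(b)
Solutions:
 f(b) = C1*cos(b)^3


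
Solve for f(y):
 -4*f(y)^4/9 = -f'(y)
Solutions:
 f(y) = 3^(1/3)*(-1/(C1 + 4*y))^(1/3)
 f(y) = (-1/(C1 + 4*y))^(1/3)*(-3^(1/3) - 3^(5/6)*I)/2
 f(y) = (-1/(C1 + 4*y))^(1/3)*(-3^(1/3) + 3^(5/6)*I)/2


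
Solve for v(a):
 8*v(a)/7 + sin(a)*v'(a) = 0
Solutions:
 v(a) = C1*(cos(a) + 1)^(4/7)/(cos(a) - 1)^(4/7)


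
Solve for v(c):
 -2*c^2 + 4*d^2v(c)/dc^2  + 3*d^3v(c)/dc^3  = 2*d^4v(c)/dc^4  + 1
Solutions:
 v(c) = C1 + C2*c + C3*exp(c*(3 - sqrt(41))/4) + C4*exp(c*(3 + sqrt(41))/4) + c^4/24 - c^3/8 + 21*c^2/32


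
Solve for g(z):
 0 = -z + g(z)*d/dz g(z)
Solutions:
 g(z) = -sqrt(C1 + z^2)
 g(z) = sqrt(C1 + z^2)


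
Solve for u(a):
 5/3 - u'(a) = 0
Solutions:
 u(a) = C1 + 5*a/3


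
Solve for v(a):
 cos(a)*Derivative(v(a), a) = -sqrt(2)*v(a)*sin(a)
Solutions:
 v(a) = C1*cos(a)^(sqrt(2))


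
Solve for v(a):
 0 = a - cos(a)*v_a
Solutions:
 v(a) = C1 + Integral(a/cos(a), a)


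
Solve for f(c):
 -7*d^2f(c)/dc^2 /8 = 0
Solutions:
 f(c) = C1 + C2*c


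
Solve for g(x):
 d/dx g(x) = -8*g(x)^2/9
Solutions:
 g(x) = 9/(C1 + 8*x)


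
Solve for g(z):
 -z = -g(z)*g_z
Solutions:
 g(z) = -sqrt(C1 + z^2)
 g(z) = sqrt(C1 + z^2)


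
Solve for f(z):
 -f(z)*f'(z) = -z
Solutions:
 f(z) = -sqrt(C1 + z^2)
 f(z) = sqrt(C1 + z^2)


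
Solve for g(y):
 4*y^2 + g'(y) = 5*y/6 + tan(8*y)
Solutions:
 g(y) = C1 - 4*y^3/3 + 5*y^2/12 - log(cos(8*y))/8


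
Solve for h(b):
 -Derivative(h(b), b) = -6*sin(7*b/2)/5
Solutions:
 h(b) = C1 - 12*cos(7*b/2)/35


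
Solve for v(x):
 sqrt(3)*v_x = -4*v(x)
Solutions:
 v(x) = C1*exp(-4*sqrt(3)*x/3)


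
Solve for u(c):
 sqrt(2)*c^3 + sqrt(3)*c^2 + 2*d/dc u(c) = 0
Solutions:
 u(c) = C1 - sqrt(2)*c^4/8 - sqrt(3)*c^3/6


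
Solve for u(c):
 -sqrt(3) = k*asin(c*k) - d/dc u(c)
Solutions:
 u(c) = C1 + sqrt(3)*c + k*Piecewise((c*asin(c*k) + sqrt(-c^2*k^2 + 1)/k, Ne(k, 0)), (0, True))


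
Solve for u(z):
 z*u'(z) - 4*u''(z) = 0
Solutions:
 u(z) = C1 + C2*erfi(sqrt(2)*z/4)


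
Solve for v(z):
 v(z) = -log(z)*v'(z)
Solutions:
 v(z) = C1*exp(-li(z))


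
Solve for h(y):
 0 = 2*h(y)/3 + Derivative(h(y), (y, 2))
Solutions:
 h(y) = C1*sin(sqrt(6)*y/3) + C2*cos(sqrt(6)*y/3)


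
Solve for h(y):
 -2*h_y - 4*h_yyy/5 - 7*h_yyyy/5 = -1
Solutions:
 h(y) = C1 + C2*exp(y*(-8 + 16/(21*sqrt(101145) + 6679)^(1/3) + (21*sqrt(101145) + 6679)^(1/3))/42)*sin(sqrt(3)*y*(-(21*sqrt(101145) + 6679)^(1/3) + 16/(21*sqrt(101145) + 6679)^(1/3))/42) + C3*exp(y*(-8 + 16/(21*sqrt(101145) + 6679)^(1/3) + (21*sqrt(101145) + 6679)^(1/3))/42)*cos(sqrt(3)*y*(-(21*sqrt(101145) + 6679)^(1/3) + 16/(21*sqrt(101145) + 6679)^(1/3))/42) + C4*exp(-y*(16/(21*sqrt(101145) + 6679)^(1/3) + 4 + (21*sqrt(101145) + 6679)^(1/3))/21) + y/2


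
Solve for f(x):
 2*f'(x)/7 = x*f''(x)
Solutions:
 f(x) = C1 + C2*x^(9/7)


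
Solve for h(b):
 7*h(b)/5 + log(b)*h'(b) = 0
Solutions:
 h(b) = C1*exp(-7*li(b)/5)


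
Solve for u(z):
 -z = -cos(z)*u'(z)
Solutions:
 u(z) = C1 + Integral(z/cos(z), z)


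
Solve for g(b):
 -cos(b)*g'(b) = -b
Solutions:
 g(b) = C1 + Integral(b/cos(b), b)


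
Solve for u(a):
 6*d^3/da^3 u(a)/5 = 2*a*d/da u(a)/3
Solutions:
 u(a) = C1 + Integral(C2*airyai(15^(1/3)*a/3) + C3*airybi(15^(1/3)*a/3), a)


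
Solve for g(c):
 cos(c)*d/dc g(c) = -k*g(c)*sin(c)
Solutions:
 g(c) = C1*exp(k*log(cos(c)))


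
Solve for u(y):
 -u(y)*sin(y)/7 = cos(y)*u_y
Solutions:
 u(y) = C1*cos(y)^(1/7)


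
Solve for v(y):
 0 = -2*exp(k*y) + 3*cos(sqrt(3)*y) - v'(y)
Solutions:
 v(y) = C1 + sqrt(3)*sin(sqrt(3)*y) - 2*exp(k*y)/k


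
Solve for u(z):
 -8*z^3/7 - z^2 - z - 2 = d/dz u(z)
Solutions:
 u(z) = C1 - 2*z^4/7 - z^3/3 - z^2/2 - 2*z


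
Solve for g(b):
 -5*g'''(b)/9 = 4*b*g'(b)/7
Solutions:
 g(b) = C1 + Integral(C2*airyai(-210^(2/3)*b/35) + C3*airybi(-210^(2/3)*b/35), b)


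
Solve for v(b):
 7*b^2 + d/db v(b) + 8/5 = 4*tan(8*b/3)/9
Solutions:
 v(b) = C1 - 7*b^3/3 - 8*b/5 - log(cos(8*b/3))/6


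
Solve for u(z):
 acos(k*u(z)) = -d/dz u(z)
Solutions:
 Integral(1/acos(_y*k), (_y, u(z))) = C1 - z


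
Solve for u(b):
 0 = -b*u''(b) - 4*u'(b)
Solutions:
 u(b) = C1 + C2/b^3


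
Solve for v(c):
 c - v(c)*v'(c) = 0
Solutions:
 v(c) = -sqrt(C1 + c^2)
 v(c) = sqrt(C1 + c^2)


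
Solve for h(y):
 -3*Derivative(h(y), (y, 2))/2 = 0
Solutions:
 h(y) = C1 + C2*y


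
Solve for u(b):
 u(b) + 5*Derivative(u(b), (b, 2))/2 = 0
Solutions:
 u(b) = C1*sin(sqrt(10)*b/5) + C2*cos(sqrt(10)*b/5)


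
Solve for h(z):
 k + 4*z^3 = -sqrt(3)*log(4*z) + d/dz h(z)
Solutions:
 h(z) = C1 + k*z + z^4 + sqrt(3)*z*log(z) - sqrt(3)*z + 2*sqrt(3)*z*log(2)


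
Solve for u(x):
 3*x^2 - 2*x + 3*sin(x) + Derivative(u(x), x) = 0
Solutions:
 u(x) = C1 - x^3 + x^2 + 3*cos(x)


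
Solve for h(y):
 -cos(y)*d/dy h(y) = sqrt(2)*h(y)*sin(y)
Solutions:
 h(y) = C1*cos(y)^(sqrt(2))


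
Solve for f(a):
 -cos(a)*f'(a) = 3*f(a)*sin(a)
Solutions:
 f(a) = C1*cos(a)^3


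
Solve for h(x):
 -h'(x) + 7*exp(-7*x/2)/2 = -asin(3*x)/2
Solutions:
 h(x) = C1 + x*asin(3*x)/2 + sqrt(1 - 9*x^2)/6 - exp(-7*x/2)


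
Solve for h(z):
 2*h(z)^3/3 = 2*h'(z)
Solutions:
 h(z) = -sqrt(6)*sqrt(-1/(C1 + z))/2
 h(z) = sqrt(6)*sqrt(-1/(C1 + z))/2


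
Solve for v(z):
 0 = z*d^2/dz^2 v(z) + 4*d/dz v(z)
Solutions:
 v(z) = C1 + C2/z^3


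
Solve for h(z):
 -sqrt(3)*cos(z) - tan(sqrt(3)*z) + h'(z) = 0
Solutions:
 h(z) = C1 - sqrt(3)*log(cos(sqrt(3)*z))/3 + sqrt(3)*sin(z)


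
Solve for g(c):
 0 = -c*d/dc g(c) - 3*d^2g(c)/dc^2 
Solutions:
 g(c) = C1 + C2*erf(sqrt(6)*c/6)
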